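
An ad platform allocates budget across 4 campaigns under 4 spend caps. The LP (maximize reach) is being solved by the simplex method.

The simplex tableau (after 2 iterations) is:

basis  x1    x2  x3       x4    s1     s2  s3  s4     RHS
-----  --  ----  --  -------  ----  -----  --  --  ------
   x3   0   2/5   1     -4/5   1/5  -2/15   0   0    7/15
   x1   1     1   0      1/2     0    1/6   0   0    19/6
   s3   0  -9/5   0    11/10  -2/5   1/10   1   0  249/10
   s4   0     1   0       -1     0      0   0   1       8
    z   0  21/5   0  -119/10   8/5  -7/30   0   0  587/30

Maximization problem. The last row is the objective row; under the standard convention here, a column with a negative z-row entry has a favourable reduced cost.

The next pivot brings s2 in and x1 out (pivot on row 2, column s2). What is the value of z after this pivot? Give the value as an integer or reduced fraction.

24

Minimum ratio for s2: (19/6)/(1/6) = 19.
z changes by −(z-row coeff of s2)·ratio = −(-7/30)·19 = 133/30.
New z = 587/30 + (133/30) = 24.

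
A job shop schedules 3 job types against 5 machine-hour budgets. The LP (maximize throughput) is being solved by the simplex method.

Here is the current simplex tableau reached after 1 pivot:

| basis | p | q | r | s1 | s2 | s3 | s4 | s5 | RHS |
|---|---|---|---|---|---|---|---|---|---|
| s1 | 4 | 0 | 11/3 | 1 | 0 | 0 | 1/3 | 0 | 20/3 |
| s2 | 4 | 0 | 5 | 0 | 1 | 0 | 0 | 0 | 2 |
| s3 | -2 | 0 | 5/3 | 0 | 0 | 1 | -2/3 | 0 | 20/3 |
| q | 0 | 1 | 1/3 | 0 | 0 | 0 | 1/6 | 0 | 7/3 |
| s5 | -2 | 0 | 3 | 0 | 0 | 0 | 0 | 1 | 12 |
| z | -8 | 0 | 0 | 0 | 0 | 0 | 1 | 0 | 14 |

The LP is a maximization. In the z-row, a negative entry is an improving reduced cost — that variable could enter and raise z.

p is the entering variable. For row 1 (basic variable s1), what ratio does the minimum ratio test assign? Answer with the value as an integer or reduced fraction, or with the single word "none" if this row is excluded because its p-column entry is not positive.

Ratio = RHS / (p entry) = (20/3) / 4 = 5/3.

5/3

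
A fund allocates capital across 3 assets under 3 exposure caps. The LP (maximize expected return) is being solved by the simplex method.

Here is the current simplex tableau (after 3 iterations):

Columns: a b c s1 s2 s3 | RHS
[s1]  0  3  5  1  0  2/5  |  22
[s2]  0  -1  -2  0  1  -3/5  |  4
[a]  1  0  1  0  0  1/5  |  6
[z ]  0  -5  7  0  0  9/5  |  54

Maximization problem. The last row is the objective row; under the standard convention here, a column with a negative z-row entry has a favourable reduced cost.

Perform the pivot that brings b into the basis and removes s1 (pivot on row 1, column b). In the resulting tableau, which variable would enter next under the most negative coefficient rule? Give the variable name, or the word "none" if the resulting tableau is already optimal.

none

Pivot element 3. New z-row = old z-row − (-5)·(row 1/3).
Updated z-row coefficients: a: 0, b: 0, c: 46/3, s1: 5/3, s2: 0, s3: 37/15.
No coefficient is strictly negative; the tableau after this pivot is optimal.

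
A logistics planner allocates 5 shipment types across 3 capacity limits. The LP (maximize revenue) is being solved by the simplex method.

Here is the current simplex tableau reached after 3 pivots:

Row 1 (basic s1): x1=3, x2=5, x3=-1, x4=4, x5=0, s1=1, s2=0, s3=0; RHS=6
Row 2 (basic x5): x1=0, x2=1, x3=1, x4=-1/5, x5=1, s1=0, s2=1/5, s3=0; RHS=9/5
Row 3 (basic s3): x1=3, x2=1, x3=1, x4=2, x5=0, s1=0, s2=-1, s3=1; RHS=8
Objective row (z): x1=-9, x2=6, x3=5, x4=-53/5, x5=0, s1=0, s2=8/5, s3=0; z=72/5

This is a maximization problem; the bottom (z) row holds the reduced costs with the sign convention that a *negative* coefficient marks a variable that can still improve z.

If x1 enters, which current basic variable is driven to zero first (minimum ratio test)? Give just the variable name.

s1

Ratios: row 1 (s1): 6/3 = 2; row 2 (x5): entry 0 ≤ 0, skip; row 3 (s3): 8/3 = 8/3.
Minimum ratio 2 is in the s1 row, so s1 leaves.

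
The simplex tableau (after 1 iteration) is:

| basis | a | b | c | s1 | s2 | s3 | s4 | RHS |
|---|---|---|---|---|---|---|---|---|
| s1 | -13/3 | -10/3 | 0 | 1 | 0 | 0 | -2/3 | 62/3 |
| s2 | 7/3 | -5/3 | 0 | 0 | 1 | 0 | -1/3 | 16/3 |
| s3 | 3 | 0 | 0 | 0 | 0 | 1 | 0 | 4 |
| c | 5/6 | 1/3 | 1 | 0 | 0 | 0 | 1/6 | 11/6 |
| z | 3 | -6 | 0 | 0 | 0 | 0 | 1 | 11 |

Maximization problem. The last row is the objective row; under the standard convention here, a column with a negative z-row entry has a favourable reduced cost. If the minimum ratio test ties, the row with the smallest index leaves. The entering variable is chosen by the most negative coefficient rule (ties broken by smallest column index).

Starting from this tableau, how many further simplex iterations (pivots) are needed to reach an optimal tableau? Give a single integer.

pivot: b in, c out → z = 44
No improving column remains; optimal.

1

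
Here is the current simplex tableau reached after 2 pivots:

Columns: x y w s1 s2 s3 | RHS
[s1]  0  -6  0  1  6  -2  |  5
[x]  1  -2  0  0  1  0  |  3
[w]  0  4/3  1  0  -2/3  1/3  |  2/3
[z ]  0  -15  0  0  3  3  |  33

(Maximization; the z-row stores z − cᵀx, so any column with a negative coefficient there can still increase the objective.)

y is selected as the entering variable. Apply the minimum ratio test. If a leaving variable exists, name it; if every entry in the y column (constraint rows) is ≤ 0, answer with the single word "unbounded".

w

Ratios: row 1 (s1): entry -6 ≤ 0, skip; row 2 (x): entry -2 ≤ 0, skip; row 3 (w): (2/3)/(4/3) = 1/2.
Minimum ratio is in the w row, so w leaves.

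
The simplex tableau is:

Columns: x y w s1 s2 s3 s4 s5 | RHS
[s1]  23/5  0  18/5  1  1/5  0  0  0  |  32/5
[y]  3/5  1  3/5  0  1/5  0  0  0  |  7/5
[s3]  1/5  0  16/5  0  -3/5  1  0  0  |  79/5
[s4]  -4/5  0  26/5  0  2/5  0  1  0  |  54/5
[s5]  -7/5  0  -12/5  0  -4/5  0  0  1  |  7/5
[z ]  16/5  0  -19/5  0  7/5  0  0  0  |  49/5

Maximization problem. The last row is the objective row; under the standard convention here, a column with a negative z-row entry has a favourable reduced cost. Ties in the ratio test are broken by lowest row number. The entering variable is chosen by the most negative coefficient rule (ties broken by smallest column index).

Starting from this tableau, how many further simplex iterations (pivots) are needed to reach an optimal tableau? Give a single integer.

pivot: w in, s1 out → z = 149/9
No improving column remains; optimal.

1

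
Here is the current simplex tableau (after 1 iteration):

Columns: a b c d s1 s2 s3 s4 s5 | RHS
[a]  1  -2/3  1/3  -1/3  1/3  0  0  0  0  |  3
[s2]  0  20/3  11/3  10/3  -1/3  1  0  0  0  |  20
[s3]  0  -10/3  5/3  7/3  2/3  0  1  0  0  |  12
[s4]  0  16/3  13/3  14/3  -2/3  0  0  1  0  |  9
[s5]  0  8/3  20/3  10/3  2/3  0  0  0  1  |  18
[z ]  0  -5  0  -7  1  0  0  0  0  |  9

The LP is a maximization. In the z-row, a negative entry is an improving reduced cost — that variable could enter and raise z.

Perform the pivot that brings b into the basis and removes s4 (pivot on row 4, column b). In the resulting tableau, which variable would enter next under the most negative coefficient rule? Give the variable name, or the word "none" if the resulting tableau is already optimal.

d

Pivot element 16/3. New z-row = old z-row − (-5)·(row 4/(16/3)).
Updated z-row coefficients: a: 0, b: 0, c: 65/16, d: -21/8, s1: 3/8, s2: 0, s3: 0, s4: 15/16, s5: 0.
The most negative is -21/8 in column d, so d would enter next.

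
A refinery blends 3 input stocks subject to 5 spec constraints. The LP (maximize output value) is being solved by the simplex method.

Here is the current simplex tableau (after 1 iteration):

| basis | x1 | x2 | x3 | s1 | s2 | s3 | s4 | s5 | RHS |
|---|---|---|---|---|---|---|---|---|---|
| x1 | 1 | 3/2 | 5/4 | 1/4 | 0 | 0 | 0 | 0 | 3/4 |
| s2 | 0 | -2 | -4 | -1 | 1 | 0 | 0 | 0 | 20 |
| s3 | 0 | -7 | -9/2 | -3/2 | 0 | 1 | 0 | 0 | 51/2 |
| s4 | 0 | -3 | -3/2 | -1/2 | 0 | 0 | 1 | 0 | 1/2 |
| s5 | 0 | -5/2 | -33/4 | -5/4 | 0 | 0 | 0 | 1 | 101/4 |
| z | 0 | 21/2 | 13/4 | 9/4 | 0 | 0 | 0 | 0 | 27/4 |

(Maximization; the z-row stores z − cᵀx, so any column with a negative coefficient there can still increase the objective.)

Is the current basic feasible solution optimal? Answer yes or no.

yes

No objective-row coefficient is strictly negative, so no entering variable exists; the tableau is optimal.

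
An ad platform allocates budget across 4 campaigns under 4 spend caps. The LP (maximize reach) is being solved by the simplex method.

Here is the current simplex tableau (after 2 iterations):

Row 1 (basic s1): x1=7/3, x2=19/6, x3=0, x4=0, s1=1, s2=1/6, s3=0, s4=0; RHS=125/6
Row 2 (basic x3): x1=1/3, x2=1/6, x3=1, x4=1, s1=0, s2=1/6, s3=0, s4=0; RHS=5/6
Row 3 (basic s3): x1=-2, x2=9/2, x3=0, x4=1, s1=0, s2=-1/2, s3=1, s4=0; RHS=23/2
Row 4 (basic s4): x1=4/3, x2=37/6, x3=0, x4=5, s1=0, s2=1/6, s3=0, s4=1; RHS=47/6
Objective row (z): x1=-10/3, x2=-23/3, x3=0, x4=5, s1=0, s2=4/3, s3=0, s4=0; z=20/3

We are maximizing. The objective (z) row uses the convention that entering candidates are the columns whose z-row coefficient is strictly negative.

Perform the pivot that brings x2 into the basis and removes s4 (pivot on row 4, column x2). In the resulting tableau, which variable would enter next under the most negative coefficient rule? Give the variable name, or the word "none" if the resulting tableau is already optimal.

x1

Pivot element 37/6. New z-row = old z-row − (-23/3)·(row 4/(37/6)).
Updated z-row coefficients: x1: -62/37, x2: 0, x3: 0, x4: 415/37, s1: 0, s2: 57/37, s3: 0, s4: 46/37.
The most negative is -62/37 in column x1, so x1 would enter next.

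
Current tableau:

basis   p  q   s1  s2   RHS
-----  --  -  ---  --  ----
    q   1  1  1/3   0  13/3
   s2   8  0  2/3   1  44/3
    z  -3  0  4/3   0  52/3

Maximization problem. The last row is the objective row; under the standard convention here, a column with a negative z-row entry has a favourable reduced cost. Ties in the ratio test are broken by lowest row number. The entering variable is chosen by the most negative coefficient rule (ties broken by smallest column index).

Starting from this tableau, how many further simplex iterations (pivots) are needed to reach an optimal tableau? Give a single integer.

pivot: p in, s2 out → z = 137/6
No improving column remains; optimal.

1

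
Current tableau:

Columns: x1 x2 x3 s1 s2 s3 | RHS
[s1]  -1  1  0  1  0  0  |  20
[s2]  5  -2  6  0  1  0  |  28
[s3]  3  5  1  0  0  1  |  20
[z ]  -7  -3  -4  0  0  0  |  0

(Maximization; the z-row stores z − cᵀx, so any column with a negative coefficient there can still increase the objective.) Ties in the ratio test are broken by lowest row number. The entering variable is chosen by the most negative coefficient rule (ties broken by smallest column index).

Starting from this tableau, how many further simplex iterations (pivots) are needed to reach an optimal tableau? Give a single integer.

2

pivot: x1 in, s2 out → z = 196/5
pivot: x2 in, s3 out → z = 1308/31
No improving column remains; optimal.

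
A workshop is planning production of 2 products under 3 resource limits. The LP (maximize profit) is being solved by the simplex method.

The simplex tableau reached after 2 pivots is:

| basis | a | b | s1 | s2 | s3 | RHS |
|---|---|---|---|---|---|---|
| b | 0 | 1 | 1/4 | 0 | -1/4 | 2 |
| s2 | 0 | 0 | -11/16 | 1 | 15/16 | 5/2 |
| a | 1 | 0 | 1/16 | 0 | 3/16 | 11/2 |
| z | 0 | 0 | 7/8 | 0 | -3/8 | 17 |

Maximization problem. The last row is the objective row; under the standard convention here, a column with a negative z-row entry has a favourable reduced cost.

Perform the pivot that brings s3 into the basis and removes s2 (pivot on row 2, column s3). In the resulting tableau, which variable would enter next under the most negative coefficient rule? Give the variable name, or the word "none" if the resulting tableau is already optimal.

Pivot element 15/16. New z-row = old z-row − (-3/8)·(row 2/(15/16)).
Updated z-row coefficients: a: 0, b: 0, s1: 3/5, s2: 2/5, s3: 0.
No coefficient is strictly negative; the tableau after this pivot is optimal.

none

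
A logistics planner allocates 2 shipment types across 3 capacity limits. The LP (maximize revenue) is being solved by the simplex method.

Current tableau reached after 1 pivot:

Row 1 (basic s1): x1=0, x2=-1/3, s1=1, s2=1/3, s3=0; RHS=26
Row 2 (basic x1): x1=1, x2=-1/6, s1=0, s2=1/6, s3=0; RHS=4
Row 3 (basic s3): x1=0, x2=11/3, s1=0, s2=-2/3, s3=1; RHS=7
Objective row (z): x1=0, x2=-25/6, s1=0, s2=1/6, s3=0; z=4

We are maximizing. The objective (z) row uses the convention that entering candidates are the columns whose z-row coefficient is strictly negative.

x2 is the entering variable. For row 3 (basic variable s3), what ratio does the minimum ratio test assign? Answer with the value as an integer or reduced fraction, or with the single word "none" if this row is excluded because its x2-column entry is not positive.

Ratio = RHS / (x2 entry) = 7 / (11/3) = 21/11.

21/11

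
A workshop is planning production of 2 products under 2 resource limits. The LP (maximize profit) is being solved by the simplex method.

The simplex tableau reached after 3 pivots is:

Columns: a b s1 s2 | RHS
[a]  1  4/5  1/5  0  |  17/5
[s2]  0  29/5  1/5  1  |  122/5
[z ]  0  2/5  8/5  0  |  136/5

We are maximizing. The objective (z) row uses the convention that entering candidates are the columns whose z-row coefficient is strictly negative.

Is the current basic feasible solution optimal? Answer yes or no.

No objective-row coefficient is strictly negative, so no entering variable exists; the tableau is optimal.

yes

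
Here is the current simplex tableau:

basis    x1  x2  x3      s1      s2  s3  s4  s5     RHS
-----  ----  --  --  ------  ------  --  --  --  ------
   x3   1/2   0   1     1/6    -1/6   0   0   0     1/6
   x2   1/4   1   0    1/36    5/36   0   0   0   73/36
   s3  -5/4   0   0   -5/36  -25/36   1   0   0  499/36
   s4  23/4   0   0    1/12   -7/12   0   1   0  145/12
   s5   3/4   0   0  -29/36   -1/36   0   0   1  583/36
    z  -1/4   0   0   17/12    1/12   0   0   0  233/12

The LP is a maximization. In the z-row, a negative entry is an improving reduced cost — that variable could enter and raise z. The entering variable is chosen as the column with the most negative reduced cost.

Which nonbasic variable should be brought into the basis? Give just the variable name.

x1

Objective-row coefficients: x1: -1/4, x2: 0, x3: 0, s1: 17/12, s2: 1/12, s3: 0, s4: 0, s5: 0.
The most negative is -1/4 in column x1, so x1 enters.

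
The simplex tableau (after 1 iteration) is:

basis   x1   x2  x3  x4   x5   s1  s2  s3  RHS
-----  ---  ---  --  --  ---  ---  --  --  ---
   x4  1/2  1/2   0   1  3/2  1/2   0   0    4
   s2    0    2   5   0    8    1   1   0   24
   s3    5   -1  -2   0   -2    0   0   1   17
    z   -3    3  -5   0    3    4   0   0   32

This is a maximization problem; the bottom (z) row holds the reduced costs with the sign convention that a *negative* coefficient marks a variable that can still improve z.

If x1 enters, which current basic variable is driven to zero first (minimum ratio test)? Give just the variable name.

s3

Ratios: row 1 (x4): 4/(1/2) = 8; row 2 (s2): entry 0 ≤ 0, skip; row 3 (s3): 17/5 = 17/5.
Minimum ratio 17/5 is in the s3 row, so s3 leaves.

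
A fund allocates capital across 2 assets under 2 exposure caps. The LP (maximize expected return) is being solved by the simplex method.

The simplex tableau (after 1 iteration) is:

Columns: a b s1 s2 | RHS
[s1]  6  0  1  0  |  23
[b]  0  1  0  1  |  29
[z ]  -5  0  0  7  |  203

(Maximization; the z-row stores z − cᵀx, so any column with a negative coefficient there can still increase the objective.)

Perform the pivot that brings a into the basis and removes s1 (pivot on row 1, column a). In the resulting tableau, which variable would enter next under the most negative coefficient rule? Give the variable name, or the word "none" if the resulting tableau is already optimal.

none

Pivot element 6. New z-row = old z-row − (-5)·(row 1/6).
Updated z-row coefficients: a: 0, b: 0, s1: 5/6, s2: 7.
No coefficient is strictly negative; the tableau after this pivot is optimal.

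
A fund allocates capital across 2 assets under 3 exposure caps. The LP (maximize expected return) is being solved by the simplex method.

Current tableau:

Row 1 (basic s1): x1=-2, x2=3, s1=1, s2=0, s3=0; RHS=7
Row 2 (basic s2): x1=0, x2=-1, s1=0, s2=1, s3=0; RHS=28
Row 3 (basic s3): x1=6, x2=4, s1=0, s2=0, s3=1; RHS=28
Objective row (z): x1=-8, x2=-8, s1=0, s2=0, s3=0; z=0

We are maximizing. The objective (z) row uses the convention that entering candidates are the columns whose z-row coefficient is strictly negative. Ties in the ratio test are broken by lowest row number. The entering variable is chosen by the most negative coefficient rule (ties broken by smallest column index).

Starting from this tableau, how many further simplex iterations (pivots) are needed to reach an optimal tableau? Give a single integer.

2

pivot: x1 in, s3 out → z = 112/3
pivot: x2 in, s1 out → z = 616/13
No improving column remains; optimal.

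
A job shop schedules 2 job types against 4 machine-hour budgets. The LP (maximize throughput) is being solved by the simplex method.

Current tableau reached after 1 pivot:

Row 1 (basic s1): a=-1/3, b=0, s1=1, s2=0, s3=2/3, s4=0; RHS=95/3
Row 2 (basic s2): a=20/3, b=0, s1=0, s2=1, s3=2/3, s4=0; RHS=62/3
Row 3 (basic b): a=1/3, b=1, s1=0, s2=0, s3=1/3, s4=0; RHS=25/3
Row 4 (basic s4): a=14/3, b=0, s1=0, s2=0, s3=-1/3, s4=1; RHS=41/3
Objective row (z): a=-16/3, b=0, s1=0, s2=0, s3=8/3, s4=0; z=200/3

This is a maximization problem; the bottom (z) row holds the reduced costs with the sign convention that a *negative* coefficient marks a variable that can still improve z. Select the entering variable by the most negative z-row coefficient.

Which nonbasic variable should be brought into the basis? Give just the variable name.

Objective-row coefficients: a: -16/3, b: 0, s1: 0, s2: 0, s3: 8/3, s4: 0.
The most negative is -16/3 in column a, so a enters.

a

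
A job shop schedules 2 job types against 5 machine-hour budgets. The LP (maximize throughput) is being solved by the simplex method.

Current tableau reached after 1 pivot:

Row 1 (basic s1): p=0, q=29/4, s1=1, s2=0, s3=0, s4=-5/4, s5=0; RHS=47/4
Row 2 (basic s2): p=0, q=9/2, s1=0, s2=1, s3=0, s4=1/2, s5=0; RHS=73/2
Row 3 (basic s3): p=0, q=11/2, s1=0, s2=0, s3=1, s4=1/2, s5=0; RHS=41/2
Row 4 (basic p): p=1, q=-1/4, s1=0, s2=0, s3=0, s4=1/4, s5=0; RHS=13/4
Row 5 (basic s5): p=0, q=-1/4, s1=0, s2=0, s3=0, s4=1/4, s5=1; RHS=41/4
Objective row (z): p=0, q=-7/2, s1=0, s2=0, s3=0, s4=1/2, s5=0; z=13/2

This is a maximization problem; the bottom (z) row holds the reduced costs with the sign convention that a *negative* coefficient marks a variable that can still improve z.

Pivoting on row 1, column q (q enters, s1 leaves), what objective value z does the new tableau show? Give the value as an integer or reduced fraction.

353/29

Minimum ratio for q: (47/4)/(29/4) = 47/29.
z changes by −(z-row coeff of q)·ratio = −(-7/2)·(47/29) = 329/58.
New z = 13/2 + (329/58) = 353/29.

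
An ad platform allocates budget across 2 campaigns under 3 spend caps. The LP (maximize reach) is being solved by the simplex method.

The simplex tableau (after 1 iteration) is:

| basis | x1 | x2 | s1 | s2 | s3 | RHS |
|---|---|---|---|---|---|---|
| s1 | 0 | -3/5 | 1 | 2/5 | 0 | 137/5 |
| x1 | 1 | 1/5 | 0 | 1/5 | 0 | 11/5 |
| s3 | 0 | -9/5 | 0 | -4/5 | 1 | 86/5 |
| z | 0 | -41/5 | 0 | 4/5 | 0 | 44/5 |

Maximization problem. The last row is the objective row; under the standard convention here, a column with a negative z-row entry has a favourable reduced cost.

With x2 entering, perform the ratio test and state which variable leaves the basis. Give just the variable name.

x1

Ratios: row 1 (s1): entry -3/5 ≤ 0, skip; row 2 (x1): (11/5)/(1/5) = 11; row 3 (s3): entry -9/5 ≤ 0, skip.
Minimum ratio 11 is in the x1 row, so x1 leaves.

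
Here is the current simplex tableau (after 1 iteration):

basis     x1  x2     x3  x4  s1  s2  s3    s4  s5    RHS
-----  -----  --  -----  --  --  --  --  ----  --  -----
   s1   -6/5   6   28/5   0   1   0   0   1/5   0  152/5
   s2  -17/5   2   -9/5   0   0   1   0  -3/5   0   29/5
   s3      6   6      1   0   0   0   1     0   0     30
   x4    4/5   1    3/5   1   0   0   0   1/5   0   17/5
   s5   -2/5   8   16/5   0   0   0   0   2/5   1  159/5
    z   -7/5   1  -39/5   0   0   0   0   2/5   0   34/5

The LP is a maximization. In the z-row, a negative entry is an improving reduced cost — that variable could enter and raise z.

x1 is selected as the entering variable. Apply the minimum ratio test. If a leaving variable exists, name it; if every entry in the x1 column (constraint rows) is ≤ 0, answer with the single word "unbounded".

Ratios: row 1 (s1): entry -6/5 ≤ 0, skip; row 2 (s2): entry -17/5 ≤ 0, skip; row 3 (s3): 30/6 = 5; row 4 (x4): (17/5)/(4/5) = 17/4; row 5 (s5): entry -2/5 ≤ 0, skip.
Minimum ratio is in the x4 row, so x4 leaves.

x4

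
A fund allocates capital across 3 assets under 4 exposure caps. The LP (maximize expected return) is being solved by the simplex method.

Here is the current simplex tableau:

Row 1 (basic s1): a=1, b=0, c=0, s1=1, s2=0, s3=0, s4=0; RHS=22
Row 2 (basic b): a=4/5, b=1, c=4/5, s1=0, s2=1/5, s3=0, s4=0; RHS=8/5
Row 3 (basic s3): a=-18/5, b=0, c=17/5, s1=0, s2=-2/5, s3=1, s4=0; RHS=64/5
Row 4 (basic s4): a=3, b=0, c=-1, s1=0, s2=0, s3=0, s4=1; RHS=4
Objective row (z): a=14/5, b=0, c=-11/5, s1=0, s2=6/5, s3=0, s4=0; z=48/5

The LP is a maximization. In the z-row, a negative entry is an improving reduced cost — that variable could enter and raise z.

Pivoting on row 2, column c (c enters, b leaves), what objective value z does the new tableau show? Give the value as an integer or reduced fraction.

14

Minimum ratio for c: (8/5)/(4/5) = 2.
z changes by −(z-row coeff of c)·ratio = −(-11/5)·2 = 22/5.
New z = 48/5 + (22/5) = 14.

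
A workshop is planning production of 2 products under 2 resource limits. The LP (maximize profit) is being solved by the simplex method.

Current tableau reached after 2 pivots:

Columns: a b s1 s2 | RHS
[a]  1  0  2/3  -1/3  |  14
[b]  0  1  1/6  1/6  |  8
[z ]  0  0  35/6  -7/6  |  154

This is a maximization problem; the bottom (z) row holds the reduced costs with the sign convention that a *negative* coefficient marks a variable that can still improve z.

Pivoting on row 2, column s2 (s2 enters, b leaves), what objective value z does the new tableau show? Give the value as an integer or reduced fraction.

Minimum ratio for s2: 8/(1/6) = 48.
z changes by −(z-row coeff of s2)·ratio = −(-7/6)·48 = 56.
New z = 154 + 56 = 210.

210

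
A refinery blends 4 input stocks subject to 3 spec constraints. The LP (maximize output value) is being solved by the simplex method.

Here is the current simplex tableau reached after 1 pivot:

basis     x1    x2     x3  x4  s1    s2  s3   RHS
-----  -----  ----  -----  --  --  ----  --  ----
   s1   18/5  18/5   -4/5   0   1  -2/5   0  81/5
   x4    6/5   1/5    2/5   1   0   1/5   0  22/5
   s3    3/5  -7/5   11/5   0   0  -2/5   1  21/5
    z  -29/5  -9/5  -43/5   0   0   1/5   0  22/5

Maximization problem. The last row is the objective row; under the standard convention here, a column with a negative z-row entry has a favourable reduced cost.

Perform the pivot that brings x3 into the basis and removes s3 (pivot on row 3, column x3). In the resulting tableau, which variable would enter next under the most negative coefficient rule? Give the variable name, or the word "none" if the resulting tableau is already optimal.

Pivot element 11/5. New z-row = old z-row − (-43/5)·(row 3/(11/5)).
Updated z-row coefficients: x1: -38/11, x2: -80/11, x3: 0, x4: 0, s1: 0, s2: -15/11, s3: 43/11.
The most negative is -80/11 in column x2, so x2 would enter next.

x2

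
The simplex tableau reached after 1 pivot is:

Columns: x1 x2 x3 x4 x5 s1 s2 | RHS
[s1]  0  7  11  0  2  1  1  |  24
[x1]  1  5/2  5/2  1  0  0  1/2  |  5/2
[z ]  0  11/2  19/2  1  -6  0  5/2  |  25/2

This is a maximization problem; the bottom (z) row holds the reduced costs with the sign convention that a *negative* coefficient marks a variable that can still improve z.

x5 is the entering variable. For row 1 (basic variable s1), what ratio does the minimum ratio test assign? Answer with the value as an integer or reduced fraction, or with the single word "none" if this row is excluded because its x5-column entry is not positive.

12

Ratio = RHS / (x5 entry) = 24 / 2 = 12.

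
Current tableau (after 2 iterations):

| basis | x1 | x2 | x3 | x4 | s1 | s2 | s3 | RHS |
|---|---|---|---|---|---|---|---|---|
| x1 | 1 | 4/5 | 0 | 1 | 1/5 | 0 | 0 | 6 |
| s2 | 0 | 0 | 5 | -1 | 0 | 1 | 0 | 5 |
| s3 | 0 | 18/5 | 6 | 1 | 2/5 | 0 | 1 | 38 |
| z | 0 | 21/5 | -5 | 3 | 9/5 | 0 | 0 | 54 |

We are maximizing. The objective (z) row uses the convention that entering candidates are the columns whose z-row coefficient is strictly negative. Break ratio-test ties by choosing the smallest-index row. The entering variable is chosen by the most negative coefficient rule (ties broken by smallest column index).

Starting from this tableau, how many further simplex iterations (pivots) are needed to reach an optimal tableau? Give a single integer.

pivot: x3 in, s2 out → z = 59
No improving column remains; optimal.

1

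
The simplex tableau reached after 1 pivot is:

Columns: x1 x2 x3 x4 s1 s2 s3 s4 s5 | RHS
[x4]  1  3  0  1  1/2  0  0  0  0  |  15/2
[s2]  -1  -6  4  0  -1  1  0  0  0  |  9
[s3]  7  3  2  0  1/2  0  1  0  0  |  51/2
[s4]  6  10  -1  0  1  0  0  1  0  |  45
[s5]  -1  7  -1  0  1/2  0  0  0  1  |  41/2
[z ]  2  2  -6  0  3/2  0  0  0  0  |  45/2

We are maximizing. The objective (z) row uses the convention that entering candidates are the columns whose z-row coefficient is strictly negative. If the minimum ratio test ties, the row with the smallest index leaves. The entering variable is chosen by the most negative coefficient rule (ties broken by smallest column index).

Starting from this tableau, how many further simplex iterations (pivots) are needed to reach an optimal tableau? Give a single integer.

2

pivot: x3 in, s2 out → z = 36
pivot: x2 in, x4 out → z = 107/2
No improving column remains; optimal.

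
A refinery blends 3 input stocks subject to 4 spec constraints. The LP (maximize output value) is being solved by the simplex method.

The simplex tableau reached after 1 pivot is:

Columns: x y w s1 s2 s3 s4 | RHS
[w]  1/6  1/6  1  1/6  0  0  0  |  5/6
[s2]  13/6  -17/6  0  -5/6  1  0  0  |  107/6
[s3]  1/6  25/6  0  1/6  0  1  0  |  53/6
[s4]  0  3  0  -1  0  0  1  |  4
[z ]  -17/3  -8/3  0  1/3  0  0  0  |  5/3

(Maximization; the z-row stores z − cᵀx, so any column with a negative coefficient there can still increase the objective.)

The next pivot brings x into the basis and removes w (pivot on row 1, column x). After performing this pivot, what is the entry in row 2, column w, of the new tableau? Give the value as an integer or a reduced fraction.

Pivot element is row 1, column x: 1/6.
Normalize row 1: new (row 1, w) = 1/(1/6) = 6.
row 2 ← row 2 − (13/6)·(new row 1): 0 − (13/6)·6 = -13.

-13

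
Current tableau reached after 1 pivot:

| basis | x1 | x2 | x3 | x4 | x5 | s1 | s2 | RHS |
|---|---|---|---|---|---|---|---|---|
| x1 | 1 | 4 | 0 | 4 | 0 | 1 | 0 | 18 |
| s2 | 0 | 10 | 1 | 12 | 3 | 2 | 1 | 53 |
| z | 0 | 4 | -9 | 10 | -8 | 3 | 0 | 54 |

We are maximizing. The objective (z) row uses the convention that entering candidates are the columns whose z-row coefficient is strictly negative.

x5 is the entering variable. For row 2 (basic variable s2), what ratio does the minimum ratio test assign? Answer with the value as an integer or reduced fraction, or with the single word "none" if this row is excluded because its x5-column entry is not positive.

53/3

Ratio = RHS / (x5 entry) = 53 / 3 = 53/3.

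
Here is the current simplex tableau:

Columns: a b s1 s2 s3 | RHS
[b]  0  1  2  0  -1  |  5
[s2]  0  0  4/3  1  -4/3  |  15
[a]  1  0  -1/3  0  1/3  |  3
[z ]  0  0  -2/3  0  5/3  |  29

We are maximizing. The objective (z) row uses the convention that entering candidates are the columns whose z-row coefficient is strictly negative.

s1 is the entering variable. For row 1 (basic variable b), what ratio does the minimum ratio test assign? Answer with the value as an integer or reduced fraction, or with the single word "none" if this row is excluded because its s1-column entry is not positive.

5/2

Ratio = RHS / (s1 entry) = 5 / 2 = 5/2.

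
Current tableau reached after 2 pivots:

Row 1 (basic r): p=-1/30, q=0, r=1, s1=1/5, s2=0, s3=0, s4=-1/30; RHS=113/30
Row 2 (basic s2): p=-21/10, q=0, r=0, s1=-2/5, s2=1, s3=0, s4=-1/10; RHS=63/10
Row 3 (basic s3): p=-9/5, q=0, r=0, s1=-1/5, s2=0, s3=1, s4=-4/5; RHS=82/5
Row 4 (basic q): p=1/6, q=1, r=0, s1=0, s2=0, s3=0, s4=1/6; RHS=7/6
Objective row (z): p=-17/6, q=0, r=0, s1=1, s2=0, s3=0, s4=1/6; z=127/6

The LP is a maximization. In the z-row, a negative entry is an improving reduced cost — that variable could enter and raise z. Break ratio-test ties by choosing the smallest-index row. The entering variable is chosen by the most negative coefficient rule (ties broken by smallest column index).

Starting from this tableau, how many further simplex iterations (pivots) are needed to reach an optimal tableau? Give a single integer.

pivot: p in, q out → z = 41
No improving column remains; optimal.

1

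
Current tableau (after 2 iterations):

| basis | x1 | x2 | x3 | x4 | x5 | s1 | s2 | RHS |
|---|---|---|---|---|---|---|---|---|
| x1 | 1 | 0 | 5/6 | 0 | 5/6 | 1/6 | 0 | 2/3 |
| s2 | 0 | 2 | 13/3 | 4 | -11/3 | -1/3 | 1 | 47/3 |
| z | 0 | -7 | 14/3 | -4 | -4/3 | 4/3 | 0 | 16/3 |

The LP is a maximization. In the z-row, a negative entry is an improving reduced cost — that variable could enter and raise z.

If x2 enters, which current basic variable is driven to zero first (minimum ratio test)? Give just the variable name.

Ratios: row 1 (x1): entry 0 ≤ 0, skip; row 2 (s2): (47/3)/2 = 47/6.
Minimum ratio 47/6 is in the s2 row, so s2 leaves.

s2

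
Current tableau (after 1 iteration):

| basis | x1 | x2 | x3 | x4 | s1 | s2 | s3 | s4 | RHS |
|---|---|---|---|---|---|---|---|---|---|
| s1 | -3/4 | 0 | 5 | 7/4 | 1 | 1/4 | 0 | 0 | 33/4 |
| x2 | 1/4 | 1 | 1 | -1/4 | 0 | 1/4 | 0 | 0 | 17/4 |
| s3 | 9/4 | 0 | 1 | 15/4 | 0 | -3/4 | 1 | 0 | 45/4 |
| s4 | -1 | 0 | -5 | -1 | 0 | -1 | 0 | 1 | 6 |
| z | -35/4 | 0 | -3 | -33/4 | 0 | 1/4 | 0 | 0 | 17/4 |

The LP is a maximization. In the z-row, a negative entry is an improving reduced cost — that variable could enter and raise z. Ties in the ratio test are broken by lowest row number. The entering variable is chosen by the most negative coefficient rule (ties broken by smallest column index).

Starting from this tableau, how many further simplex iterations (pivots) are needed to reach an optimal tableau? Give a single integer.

2

pivot: x1 in, s3 out → z = 48
pivot: s2 in, x2 out → z = 72
No improving column remains; optimal.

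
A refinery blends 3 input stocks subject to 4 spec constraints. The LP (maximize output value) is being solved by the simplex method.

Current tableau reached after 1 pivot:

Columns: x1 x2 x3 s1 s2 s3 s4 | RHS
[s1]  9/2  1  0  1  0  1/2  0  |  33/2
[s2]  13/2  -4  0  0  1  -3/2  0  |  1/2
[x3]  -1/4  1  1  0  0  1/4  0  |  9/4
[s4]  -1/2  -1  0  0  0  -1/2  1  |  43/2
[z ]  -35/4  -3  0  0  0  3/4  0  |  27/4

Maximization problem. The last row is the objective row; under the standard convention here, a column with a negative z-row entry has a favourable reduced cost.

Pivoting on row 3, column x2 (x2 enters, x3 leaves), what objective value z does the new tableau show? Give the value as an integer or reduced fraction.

Minimum ratio for x2: (9/4)/1 = 9/4.
z changes by −(z-row coeff of x2)·ratio = −(-3)·(9/4) = 27/4.
New z = 27/4 + (27/4) = 27/2.

27/2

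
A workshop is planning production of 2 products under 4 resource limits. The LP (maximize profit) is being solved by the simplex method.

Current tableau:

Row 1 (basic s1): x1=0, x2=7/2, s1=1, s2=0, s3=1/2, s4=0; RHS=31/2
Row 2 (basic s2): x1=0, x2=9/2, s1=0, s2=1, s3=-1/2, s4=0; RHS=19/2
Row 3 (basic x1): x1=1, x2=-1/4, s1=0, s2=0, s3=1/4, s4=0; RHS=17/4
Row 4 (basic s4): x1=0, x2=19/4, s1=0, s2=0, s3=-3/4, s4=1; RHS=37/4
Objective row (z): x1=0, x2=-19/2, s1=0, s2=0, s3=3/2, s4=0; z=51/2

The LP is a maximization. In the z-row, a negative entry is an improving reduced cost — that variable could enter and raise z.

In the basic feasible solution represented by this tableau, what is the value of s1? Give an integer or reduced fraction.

s1 is basic (row 1); its value is the RHS of that row: 31/2.

31/2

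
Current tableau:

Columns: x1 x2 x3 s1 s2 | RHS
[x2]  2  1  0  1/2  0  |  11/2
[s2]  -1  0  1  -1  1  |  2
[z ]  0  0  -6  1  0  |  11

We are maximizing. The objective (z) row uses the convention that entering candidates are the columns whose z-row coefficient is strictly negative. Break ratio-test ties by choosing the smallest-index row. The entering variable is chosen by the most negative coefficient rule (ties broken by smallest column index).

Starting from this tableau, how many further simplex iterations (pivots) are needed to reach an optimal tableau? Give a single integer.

pivot: x3 in, s2 out → z = 23
pivot: x1 in, x2 out → z = 79/2
pivot: s1 in, x1 out → z = 78
No improving column remains; optimal.

3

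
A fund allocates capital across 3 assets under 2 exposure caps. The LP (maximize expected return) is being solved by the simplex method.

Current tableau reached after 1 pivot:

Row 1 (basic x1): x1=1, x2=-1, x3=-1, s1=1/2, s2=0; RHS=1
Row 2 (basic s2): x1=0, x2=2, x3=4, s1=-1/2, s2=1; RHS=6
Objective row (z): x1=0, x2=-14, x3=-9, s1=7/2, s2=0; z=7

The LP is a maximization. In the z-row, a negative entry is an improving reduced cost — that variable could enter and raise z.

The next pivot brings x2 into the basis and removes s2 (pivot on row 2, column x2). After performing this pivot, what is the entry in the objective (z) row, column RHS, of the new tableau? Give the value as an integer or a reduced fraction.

49

Pivot element is row 2, column x2: 2.
Normalize row 2: new (row 2, RHS) = 6/2 = 3.
z-row ← z-row − (-14)·(new row 2): 7 − (-14)·3 = 49.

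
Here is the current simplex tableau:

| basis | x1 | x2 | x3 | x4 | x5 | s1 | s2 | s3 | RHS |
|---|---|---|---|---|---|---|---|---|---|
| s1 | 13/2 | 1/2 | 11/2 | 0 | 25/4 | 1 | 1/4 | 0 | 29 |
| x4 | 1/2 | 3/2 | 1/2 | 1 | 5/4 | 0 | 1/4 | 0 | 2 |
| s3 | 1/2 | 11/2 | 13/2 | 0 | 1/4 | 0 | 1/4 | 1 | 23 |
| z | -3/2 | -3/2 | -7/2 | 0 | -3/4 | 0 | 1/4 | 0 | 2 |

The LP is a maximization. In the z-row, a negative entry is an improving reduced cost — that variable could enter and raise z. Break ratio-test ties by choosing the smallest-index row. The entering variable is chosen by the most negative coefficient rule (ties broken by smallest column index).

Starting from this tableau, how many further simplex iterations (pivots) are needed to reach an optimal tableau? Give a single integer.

2

pivot: x3 in, s3 out → z = 187/13
pivot: x1 in, x4 out → z = 15
No improving column remains; optimal.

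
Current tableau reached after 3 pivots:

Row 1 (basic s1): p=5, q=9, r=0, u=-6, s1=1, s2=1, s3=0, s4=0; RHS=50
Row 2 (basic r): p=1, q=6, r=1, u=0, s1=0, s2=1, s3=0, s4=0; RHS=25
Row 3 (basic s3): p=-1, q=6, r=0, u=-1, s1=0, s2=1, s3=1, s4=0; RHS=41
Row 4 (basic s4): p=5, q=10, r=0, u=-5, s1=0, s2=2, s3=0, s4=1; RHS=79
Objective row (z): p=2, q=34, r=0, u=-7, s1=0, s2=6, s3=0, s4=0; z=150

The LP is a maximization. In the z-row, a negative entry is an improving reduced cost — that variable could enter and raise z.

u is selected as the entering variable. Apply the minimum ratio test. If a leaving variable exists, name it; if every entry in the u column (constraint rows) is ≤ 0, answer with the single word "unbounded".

unbounded

u-column entries: row 1: -6, row 2: 0, row 3: -1, row 4: -5. All ≤ 0, so u can increase without bound; the LP is unbounded in this direction.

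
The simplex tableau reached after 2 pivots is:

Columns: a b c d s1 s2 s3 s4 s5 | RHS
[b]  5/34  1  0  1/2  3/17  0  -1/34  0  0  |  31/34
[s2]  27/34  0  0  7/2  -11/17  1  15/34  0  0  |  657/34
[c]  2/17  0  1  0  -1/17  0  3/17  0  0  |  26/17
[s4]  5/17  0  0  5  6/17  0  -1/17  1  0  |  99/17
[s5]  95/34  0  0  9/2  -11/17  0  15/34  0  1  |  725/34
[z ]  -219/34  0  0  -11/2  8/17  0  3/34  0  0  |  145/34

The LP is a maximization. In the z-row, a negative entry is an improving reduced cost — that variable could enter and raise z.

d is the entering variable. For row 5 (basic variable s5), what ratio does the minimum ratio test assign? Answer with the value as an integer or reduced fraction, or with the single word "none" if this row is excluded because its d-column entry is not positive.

725/153

Ratio = RHS / (d entry) = (725/34) / (9/2) = 725/153.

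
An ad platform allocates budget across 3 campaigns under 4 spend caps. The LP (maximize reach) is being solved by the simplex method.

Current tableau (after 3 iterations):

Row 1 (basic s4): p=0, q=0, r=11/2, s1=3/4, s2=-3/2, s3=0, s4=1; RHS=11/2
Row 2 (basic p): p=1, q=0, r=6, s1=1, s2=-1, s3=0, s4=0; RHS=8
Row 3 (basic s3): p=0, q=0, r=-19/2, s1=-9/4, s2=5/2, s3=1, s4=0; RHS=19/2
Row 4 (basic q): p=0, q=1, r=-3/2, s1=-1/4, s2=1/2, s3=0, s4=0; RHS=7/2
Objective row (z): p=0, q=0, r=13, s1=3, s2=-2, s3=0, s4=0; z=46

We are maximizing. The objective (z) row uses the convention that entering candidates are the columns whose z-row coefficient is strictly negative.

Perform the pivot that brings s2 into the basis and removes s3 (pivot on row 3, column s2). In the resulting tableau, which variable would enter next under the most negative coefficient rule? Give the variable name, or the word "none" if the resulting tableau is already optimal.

Pivot element 5/2. New z-row = old z-row − (-2)·(row 3/(5/2)).
Updated z-row coefficients: p: 0, q: 0, r: 27/5, s1: 6/5, s2: 0, s3: 4/5, s4: 0.
No coefficient is strictly negative; the tableau after this pivot is optimal.

none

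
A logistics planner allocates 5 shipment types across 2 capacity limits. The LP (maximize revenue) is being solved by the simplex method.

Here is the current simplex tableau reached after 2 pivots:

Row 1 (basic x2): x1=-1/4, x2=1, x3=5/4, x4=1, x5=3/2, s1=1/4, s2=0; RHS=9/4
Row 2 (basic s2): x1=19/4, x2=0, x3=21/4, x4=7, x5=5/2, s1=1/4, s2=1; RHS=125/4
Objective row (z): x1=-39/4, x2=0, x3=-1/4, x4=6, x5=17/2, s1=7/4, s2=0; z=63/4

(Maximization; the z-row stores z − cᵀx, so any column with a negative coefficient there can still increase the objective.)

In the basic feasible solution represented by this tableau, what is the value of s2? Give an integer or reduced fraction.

s2 is basic (row 2); its value is the RHS of that row: 125/4.

125/4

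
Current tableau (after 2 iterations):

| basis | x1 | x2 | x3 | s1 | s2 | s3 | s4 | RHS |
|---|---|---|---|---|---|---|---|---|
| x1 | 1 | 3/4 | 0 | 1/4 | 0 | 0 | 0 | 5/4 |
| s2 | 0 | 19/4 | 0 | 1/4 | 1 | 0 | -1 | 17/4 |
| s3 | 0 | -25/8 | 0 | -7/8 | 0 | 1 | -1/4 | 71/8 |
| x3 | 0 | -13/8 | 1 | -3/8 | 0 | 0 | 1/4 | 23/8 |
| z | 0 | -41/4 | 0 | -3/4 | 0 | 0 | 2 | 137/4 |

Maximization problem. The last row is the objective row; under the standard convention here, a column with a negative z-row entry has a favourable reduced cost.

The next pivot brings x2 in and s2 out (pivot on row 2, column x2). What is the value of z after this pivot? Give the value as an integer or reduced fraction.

Minimum ratio for x2: (17/4)/(19/4) = 17/19.
z changes by −(z-row coeff of x2)·ratio = −(-41/4)·(17/19) = 697/76.
New z = 137/4 + (697/76) = 825/19.

825/19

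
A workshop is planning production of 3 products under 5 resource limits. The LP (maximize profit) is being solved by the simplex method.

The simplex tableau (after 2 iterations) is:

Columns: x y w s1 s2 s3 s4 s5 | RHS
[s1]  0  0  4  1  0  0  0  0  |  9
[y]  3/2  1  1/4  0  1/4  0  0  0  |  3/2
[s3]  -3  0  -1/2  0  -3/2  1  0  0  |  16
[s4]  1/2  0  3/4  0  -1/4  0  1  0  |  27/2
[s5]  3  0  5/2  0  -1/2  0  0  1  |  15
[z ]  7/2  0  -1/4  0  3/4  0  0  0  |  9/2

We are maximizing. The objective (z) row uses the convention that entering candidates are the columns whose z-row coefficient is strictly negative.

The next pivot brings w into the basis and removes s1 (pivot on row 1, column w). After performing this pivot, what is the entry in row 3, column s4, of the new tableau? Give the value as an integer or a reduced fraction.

0

Pivot element is row 1, column w: 4.
Normalize row 1: new (row 1, s4) = 0/4 = 0.
row 3 ← row 3 − (-1/2)·(new row 1): 0 − (-1/2)·0 = 0.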